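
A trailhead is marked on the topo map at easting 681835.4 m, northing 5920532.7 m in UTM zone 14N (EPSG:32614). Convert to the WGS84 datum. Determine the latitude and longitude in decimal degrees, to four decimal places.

Zone 14N: λ₀ = -99°, k₀ = 0.9996, false easting 500000 m.
Meridian distance M = (N − FN)/k₀ = 5922901.9 m.
Inverse transverse Mercator on WGS84 gives φ = 53.40250033°, λ = -96.26469964°.

lat 53.4025°, lon -96.2647°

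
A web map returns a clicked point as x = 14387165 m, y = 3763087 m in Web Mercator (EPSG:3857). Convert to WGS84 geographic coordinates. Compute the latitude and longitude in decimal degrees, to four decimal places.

R = 6378137 m. λ = x/R = 129.24210215°.
φ = 2·arctan(exp(y/R)) − 90° = 2·arctan(1.80398) − 90° = 31.99829636°.

lat 31.9983°, lon 129.2421°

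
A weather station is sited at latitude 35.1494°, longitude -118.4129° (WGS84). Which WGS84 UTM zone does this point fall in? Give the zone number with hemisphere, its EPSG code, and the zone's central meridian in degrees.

UTM zone = ⌊(λ + 180)/6⌋ + 1; -118.4129° ∈ [-120°, -114°) → zone 11.
Hemisphere: N (φ ≥ 0).
Central meridian λ₀ = 6×11 − 183 = -117°.
EPSG code: 32611.

Zone 11N (EPSG:32611), central meridian -117°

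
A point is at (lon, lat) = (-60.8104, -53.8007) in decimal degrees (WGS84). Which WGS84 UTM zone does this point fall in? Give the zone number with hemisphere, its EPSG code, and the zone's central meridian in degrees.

Zone 20S (EPSG:32720), central meridian -63°

UTM zone = ⌊(λ + 180)/6⌋ + 1; -60.8104° ∈ [-66°, -60°) → zone 20.
Hemisphere: S (φ < 0).
Central meridian λ₀ = 6×20 − 183 = -63°.
EPSG code: 32720.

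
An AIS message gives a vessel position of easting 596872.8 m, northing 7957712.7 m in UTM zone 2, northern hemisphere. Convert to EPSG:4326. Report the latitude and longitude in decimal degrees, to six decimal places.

Zone 2N: λ₀ = -171°, k₀ = 0.9996, false easting 500000 m.
Meridian distance M = (N − FN)/k₀ = 7960897.1 m.
Inverse transverse Mercator on WGS84 gives φ = 71.70020005°, λ = -168.23490020°.

lat 71.700200°, lon -168.234900°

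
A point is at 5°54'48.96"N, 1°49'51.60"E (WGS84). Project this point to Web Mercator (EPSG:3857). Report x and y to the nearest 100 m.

x 203800 m, y 659500 m

Web Mercator is spherical with R = a = 6378137 m.
x = R·λ = 6378137 × 0.031956979 = 203825.988 m.
y = R·ln tan(π/4 + φ/2) = 6378137 × 0.103395527 = 659470.837 m.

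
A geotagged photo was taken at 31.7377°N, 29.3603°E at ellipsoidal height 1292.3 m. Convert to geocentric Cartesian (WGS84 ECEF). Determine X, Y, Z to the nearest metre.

WGS84: a = 6378137 m, e² = 0.006694380; N(φ) = a/√(1−e²sin²φ) = 6384052.635 m.
X = (N+h)·cosφ·cosλ = 4732984.363 m; Y = (N+h)·cosφ·sinλ = 2662580.621 m; Z = (N(1−e²)+h)·sinφ = 3336410.545 m.

X 4732984 m, Y 2662581 m, Z 3336411 m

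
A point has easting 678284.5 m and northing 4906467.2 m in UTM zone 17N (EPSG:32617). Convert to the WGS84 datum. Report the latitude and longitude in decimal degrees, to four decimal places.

lat 44.2896°, lon -78.7654°

Zone 17N: λ₀ = -81°, k₀ = 0.9996, false easting 500000 m.
Meridian distance M = (N − FN)/k₀ = 4908430.6 m.
Inverse transverse Mercator on WGS84 gives φ = 44.28959989°, λ = -78.76540030°.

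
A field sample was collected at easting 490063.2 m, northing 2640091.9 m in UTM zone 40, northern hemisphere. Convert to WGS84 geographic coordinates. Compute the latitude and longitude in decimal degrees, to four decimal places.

lat 23.8723°, lon 56.9024°

Zone 40N: λ₀ = 57°, k₀ = 0.9996, false easting 500000 m.
Meridian distance M = (N − FN)/k₀ = 2641148.4 m.
Inverse transverse Mercator on WGS84 gives φ = 23.87229987°, λ = 56.90239976°.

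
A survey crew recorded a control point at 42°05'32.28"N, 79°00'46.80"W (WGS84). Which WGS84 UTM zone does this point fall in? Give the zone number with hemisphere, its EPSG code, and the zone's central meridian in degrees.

UTM zone = ⌊(λ + 180)/6⌋ + 1; -79.0130° ∈ [-84°, -78°) → zone 17.
Hemisphere: N (φ ≥ 0).
Central meridian λ₀ = 6×17 − 183 = -81°.
EPSG code: 32617.

Zone 17N (EPSG:32617), central meridian -81°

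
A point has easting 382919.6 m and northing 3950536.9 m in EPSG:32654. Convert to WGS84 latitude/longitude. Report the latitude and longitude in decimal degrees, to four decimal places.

Zone 54N: λ₀ = 141°, k₀ = 0.9996, false easting 500000 m.
Meridian distance M = (N − FN)/k₀ = 3952117.7 m.
Inverse transverse Mercator on WGS84 gives φ = 35.69180025°, λ = 139.70600046°.

lat 35.6918°, lon 139.7060°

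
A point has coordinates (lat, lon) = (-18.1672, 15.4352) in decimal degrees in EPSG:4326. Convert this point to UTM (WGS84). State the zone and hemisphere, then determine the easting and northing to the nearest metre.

Zone 33S: E 546028 m, N 7991261 m

Longitude 15.4352° lies in the 6° band [12°, 18°), giving zone 33; latitude is south of the equator, so 33S.
Zone 33 central meridian λ₀ = 6×33 − 183 = 15°; Δλ = +0.4352°.
Transverse Mercator on WGS84 with k₀ = 0.9996 gives E = 546028.157 m, N = 7991261.435 m.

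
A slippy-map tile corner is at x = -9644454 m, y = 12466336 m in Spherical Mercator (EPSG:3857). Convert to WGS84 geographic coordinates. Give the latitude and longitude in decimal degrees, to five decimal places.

R = 6378137 m. λ = x/R = -86.63760435°.
φ = 2·arctan(exp(y/R)) − 90° = 2·arctan(7.06068) − 90° = 73.87770058°.

lat 73.87770°, lon -86.63760°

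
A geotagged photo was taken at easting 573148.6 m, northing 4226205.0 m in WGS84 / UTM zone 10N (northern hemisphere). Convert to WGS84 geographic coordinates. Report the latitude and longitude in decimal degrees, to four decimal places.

lat 38.1808°, lon -122.1648°

Zone 10N: λ₀ = -123°, k₀ = 0.9996, false easting 500000 m.
Meridian distance M = (N − FN)/k₀ = 4227896.2 m.
Inverse transverse Mercator on WGS84 gives φ = 38.18079966°, λ = -122.16479944°.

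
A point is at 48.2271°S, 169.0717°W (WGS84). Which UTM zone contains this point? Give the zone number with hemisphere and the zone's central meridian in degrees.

UTM zone = ⌊(λ + 180)/6⌋ + 1; -169.0717° ∈ [-174°, -168°) → zone 2.
Hemisphere: S (φ < 0).
Central meridian λ₀ = 6×2 − 183 = -171°.

Zone 2S, central meridian -171°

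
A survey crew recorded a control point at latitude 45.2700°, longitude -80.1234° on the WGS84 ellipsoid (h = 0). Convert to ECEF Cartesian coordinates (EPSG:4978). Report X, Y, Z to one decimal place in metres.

WGS84: a = 6378137 m, e² = 0.006694380; N(φ) = a/√(1−e²sin²φ) = 6388939.402 m.
X = (N+h)·cosφ·cosλ = 771239.771 m; Y = (N+h)·cosφ·sinλ = -4429685.377 m; Z = (N(1−e²)+h)·sinφ = 4508515.990 m.

X 771239.8 m, Y -4429685.4 m, Z 4508516.0 m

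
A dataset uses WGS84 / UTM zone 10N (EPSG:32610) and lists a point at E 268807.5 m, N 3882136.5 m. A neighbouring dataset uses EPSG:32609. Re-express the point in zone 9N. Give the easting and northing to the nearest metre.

E 816039 m, N 3884691 m

UTM 10N → geographic: φ = 35.05549956°, λ = -125.53499979°.
UTM 9N (λ₀ = -129°) forward: E = 816039.410 m, N = 3884690.611 m.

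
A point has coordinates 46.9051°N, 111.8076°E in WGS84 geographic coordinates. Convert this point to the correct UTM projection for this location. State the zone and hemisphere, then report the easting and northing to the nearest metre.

Longitude 111.8076° lies in the 6° band [108°, 114°), giving zone 49; latitude is north of the equator, so 49N.
Zone 49 central meridian λ₀ = 6×49 − 183 = 111°; Δλ = +0.8076°.
Transverse Mercator on WGS84 with k₀ = 0.9996 gives E = 561506.752 m, N = 5194934.851 m.

Zone 49N: E 561507 m, N 5194935 m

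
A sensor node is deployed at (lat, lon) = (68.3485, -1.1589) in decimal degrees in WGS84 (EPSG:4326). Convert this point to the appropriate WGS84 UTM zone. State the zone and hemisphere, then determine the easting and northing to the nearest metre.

Longitude -1.1589° lies in the 6° band [-6°, 0°), giving zone 30; latitude is north of the equator, so 30N.
Zone 30 central meridian λ₀ = 6×30 − 183 = -3°; Δλ = +1.8411°.
Transverse Mercator on WGS84 with k₀ = 0.9996 gives E = 575798.272 m, N = 7582851.795 m.

Zone 30N: E 575798 m, N 7582852 m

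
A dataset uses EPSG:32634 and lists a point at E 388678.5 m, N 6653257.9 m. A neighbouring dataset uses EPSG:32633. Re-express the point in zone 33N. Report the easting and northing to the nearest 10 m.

E 723230 m, N 6658340 m

UTM 34N → geographic: φ = 60.00150031°, λ = 19.00390060°.
UTM 33N (λ₀ = 15°) forward: E = 723227.258 m, N = 6658337.251 m.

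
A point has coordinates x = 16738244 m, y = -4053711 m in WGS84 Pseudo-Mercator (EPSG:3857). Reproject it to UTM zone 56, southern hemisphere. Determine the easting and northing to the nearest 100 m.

Web Mercator inverse (R = 6378137 m) → φ = -34.18530364°, λ = 150.36220415°.
UTM 56S forward: E = 256903.583 m, N = 6214152.129 m.

E 256900 m, N 6214200 m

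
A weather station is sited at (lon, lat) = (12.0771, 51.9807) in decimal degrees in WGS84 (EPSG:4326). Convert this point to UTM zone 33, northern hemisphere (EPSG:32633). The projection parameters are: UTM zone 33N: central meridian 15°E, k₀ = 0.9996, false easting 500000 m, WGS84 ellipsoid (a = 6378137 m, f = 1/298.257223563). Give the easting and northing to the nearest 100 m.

E 299300 m, N 5762900 m

Zone 33 central meridian λ₀ = 6×33 − 183 = 15°; Δλ = -2.9229°.
Transverse Mercator on WGS84 with k₀ = 0.9996 gives E = 299276.000 m, N = 5762926.626 m.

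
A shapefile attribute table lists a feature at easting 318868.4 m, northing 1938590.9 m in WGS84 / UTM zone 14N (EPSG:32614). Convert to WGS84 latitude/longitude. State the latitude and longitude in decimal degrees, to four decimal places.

lat 17.5263°, lon -100.7063°

Zone 14N: λ₀ = -99°, k₀ = 0.9996, false easting 500000 m.
Meridian distance M = (N − FN)/k₀ = 1939366.6 m.
Inverse transverse Mercator on WGS84 gives φ = 17.52630028°, λ = -100.70629998°.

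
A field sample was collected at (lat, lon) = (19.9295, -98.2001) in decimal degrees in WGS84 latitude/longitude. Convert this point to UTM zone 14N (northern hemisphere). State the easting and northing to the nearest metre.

E 583713 m, N 2203879 m

Zone 14 central meridian λ₀ = 6×14 − 183 = -99°; Δλ = +0.7999°.
Transverse Mercator on WGS84 with k₀ = 0.9996 gives E = 583713.012 m, N = 2203879.002 m.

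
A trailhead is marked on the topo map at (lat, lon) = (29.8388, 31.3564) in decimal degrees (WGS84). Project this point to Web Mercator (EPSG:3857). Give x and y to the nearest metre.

x 3490578 m, y 3482846 m

Web Mercator is spherical with R = a = 6378137 m.
x = R·λ = 6378137 × 0.547272422 = 3490578.481 m.
y = R·ln tan(π/4 + φ/2) = 6378137 × 0.546060060 = 3482845.870 m.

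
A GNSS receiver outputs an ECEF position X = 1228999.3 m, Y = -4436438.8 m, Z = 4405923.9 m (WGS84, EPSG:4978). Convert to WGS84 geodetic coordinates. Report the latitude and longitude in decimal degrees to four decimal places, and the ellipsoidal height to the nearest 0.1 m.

λ = atan2(Y, X) = -74.51600002°; p = √(X²+Y²) = 4603523.5 m.
Bowring's method on WGS84 (a = 6378137 m, b = 6356752.314 m) gives φ = 43.93569961°, h = 4286.815 m.

lat 43.9357°, lon -74.5160°, h 4286.8 m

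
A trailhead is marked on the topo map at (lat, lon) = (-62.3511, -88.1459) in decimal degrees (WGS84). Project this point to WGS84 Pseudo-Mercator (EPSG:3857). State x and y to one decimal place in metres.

x -9812356.7 m, y -8942878.4 m

Web Mercator is spherical with R = a = 6378137 m.
x = R·λ = 6378137 × -1.538436177 = -9812356.704 m.
y = R·ln tan(π/4 + φ/2) = 6378137 × -1.402114506 = -8942878.408 m.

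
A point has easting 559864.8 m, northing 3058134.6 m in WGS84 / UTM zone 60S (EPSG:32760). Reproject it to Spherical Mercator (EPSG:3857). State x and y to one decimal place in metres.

Unproject from UTM 60S (λ₀ = 177°) → φ = -62.60270036°, λ = 178.16609932°.
Web Mercator (R = 6378137 m): x = 19833359.452 m, y = -9003488.314 m.

x 19833359.5 m, y -9003488.3 m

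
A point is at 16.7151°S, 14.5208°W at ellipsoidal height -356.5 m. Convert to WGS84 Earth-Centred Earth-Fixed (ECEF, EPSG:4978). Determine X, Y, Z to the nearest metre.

X 5914817 m, Y -1531967 m, Z -1822557 m

WGS84: a = 6378137 m, e² = 0.006694380; N(φ) = a/√(1−e²sin²φ) = 6379903.735 m.
X = (N+h)·cosφ·cosλ = 5914817.126 m; Y = (N+h)·cosφ·sinλ = -1531966.794 m; Z = (N(1−e²)+h)·sinφ = -1822556.525 m.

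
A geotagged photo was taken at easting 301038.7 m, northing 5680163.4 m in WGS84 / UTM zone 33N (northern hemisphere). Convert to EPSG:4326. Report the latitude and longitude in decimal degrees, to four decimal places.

lat 51.2381°, lon 12.1497°

Zone 33N: λ₀ = 15°, k₀ = 0.9996, false easting 500000 m.
Meridian distance M = (N − FN)/k₀ = 5682436.4 m.
Inverse transverse Mercator on WGS84 gives φ = 51.23810015°, λ = 12.14970062°.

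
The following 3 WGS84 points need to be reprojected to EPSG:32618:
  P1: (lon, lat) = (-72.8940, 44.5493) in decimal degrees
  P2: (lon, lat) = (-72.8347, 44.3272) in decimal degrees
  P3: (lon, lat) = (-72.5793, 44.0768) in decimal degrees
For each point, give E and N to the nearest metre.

P1: E 667282 m, N 4935043 m; P2: E 672645 m, N 4910495 m; P3: E 693829 m, N 4883252 m

UTM zone 18N: λ₀ = -75°, k₀ = 0.9996.
P1 (44.5493°, -72.8940°) → (667281.768, 4935042.551) m.
P2 (44.3272°, -72.8347°) → (672645.144, 4910495.348) m.
P3 (44.0768°, -72.5793°) → (693828.895, 4883252.035) m.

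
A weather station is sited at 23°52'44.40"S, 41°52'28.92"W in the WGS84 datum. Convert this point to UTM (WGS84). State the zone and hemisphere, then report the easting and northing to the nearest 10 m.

Zone 24S: E 207260 m, N 7356200 m

Longitude -41.8747° lies in the 6° band [-42°, -36°), giving zone 24; latitude is south of the equator, so 24S.
Zone 24 central meridian λ₀ = 6×24 − 183 = -39°; Δλ = -2.8747°.
Transverse Mercator on WGS84 with k₀ = 0.9996 gives E = 207255.303 m, N = 7356195.178 m.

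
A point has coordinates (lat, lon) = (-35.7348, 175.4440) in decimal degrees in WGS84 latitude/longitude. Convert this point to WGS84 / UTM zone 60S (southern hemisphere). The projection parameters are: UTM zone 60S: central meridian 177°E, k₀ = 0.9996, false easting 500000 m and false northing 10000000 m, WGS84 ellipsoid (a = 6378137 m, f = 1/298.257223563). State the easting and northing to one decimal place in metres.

E 359287.8 m, N 6044349.4 m

Zone 60 central meridian λ₀ = 6×60 − 183 = 177°; Δλ = -1.5560°.
Transverse Mercator on WGS84 with k₀ = 0.9996 gives E = 359287.846 m, N = 6044349.387 m.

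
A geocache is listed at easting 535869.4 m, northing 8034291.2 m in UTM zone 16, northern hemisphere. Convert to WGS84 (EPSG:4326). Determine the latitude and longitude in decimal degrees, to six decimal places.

lat 72.403800°, lon -85.936899°

Zone 16N: λ₀ = -87°, k₀ = 0.9996, false easting 500000 m.
Meridian distance M = (N − FN)/k₀ = 8037506.2 m.
Inverse transverse Mercator on WGS84 gives φ = 72.40380042°, λ = -85.93689920°.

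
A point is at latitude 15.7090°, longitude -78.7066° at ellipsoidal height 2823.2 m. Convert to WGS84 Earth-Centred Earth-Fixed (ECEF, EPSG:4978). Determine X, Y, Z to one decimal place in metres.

X 1203225.2 m, Y -6025166.0 m, Z 1716516.2 m

WGS84: a = 6378137 m, e² = 0.006694380; N(φ) = a/√(1−e²sin²φ) = 6379702.584 m.
X = (N+h)·cosφ·cosλ = 1203225.232 m; Y = (N+h)·cosφ·sinλ = -6025166.039 m; Z = (N(1−e²)+h)·sinφ = 1716516.160 m.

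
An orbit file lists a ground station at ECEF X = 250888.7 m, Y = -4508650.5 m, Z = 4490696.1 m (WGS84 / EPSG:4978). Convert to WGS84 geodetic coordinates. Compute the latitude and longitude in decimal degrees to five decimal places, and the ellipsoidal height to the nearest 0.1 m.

lat 45.03380°, lon -86.81500°, h 978.6 m

λ = atan2(Y, X) = -86.81499953°; p = √(X²+Y²) = 4515625.6 m.
Bowring's method on WGS84 (a = 6378137 m, b = 6356752.314 m) gives φ = 45.03380002°, h = 978.614 m.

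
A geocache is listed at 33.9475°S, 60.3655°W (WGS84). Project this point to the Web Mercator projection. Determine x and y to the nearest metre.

Web Mercator is spherical with R = a = 6378137 m.
x = R·λ = 6378137 × -1.053576730 = -6719856.721 m.
y = R·ln tan(π/4 + φ/2) = 6378137 × -0.630553206 = -4021754.735 m.

x -6719857 m, y -4021755 m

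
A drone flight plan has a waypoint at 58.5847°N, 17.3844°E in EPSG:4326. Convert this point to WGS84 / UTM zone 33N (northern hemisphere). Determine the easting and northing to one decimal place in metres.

E 638617.0 m, N 6496271.7 m

Zone 33 central meridian λ₀ = 6×33 − 183 = 15°; Δλ = +2.3844°.
Transverse Mercator on WGS84 with k₀ = 0.9996 gives E = 638616.957 m, N = 6496271.682 m.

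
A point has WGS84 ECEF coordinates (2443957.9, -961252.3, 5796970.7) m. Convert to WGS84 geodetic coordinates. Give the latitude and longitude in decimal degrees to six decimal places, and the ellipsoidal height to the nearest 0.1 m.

lat 65.772300°, lon -21.470601°, h 3724.2 m

λ = atan2(Y, X) = -21.47060073°; p = √(X²+Y²) = 2626201.9 m.
Bowring's method on WGS84 (a = 6378137 m, b = 6356752.314 m) gives φ = 65.77230004°, h = 3724.212 m.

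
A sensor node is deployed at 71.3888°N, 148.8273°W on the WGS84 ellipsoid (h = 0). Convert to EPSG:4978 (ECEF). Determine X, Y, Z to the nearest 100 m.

X -1746900 m, Y -1056800 m, Z 6022300 m

WGS84: a = 6378137 m, e² = 0.006694380; N(φ) = a/√(1−e²sin²φ) = 6397398.288 m.
X = (N+h)·cosφ·cosλ = -1746896.617 m; Y = (N+h)·cosφ·sinλ = -1056820.884 m; Z = (N(1−e²)+h)·sinφ = 6022265.974 m.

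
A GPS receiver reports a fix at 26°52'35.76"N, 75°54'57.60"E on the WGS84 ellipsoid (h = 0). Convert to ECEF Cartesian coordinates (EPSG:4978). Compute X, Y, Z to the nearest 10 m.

X 1385380 m, Y 5521950 m, Z 2866030 m

WGS84: a = 6378137 m, e² = 0.006694380; N(φ) = a/√(1−e²sin²φ) = 6382504.494 m.
X = (N+h)·cosφ·cosλ = 1385377.935 m; Y = (N+h)·cosφ·sinλ = 5521946.650 m; Z = (N(1−e²)+h)·sinφ = 2866026.138 m.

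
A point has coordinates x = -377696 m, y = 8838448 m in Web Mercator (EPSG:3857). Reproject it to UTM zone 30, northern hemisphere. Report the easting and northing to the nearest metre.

Web Mercator inverse (R = 6378137 m) → φ = 61.91259799°, λ = -3.39290090°.
UTM 30N forward: E = 479362.079 m, N = 6864505.968 m.

E 479362 m, N 6864506 m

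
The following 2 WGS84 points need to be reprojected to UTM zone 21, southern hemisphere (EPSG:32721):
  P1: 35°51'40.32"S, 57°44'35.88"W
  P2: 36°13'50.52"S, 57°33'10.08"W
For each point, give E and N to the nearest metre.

P1: E 432890 m, N 6031191 m; P2: E 450323 m, N 5990321 m

UTM zone 21S: λ₀ = -57°, k₀ = 0.9996.
P1 (-35.8612°, -57.7433°) → (432890.348, 6031191.295) m.
P2 (-36.2307°, -57.5528°) → (450322.731, 5990321.408) m.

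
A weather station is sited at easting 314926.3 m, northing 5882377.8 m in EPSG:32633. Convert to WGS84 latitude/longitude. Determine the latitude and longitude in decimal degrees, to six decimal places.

Zone 33N: λ₀ = 15°, k₀ = 0.9996, false easting 500000 m.
Meridian distance M = (N − FN)/k₀ = 5884731.7 m.
Inverse transverse Mercator on WGS84 gives φ = 53.05879962°, λ = 12.23819943°.

lat 53.058800°, lon 12.238199°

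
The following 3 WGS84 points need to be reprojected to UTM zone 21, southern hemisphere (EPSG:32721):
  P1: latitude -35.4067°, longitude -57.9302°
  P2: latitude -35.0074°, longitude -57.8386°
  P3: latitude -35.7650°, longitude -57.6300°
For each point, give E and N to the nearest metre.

P1: E 415539 m, N 6081457 m; P2: E 423482 m, N 6125815 m; P3: E 443051 m, N 6041933 m

UTM zone 21S: λ₀ = -57°, k₀ = 0.9996.
P1 (-35.4067°, -57.9302°) → (415538.607, 6081456.684) m.
P2 (-35.0074°, -57.8386°) → (423482.311, 6125815.045) m.
P3 (-35.7650°, -57.6300°) → (443051.252, 6041932.976) m.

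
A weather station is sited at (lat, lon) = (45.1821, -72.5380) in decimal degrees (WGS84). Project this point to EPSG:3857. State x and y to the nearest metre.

Web Mercator is spherical with R = a = 6378137 m.
x = R·λ = 6378137 × -1.266026933 = -8074893.223 m.
y = R·ln tan(π/4 + φ/2) = 6378137 × 0.885875469 = 5650235.106 m.

x -8074893 m, y 5650235 m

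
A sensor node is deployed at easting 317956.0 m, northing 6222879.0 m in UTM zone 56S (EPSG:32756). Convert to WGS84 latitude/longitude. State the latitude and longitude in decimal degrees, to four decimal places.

lat -34.1191°, lon 151.0261°

Zone 56S: λ₀ = 153°, k₀ = 0.9996, false easting 500000 m, false northing 10000000 m.
Meridian distance M = (N − FN)/k₀ = -3778632.5 m.
Inverse transverse Mercator on WGS84 gives φ = -34.11909988°, λ = 151.02610054°.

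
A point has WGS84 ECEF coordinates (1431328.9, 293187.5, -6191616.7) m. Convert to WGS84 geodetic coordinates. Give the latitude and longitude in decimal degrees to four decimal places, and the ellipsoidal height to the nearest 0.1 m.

λ = atan2(Y, X) = 11.57610122°; p = √(X²+Y²) = 1461048.0 m.
Bowring's method on WGS84 (a = 6378137 m, b = 6356752.314 m) gives φ = -76.80839947°, h = 3789.873 m.

lat -76.8084°, lon 11.5761°, h 3789.9 m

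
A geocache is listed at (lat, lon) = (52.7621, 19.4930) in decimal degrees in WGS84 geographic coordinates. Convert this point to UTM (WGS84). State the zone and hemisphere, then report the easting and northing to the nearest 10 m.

Zone 34N: E 398310 m, N 5846870 m

Longitude 19.4930° lies in the 6° band [18°, 24°), giving zone 34; latitude is north of the equator, so 34N.
Zone 34 central meridian λ₀ = 6×34 − 183 = 21°; Δλ = -1.5070°.
Transverse Mercator on WGS84 with k₀ = 0.9996 gives E = 398312.775 m, N = 5846871.414 m.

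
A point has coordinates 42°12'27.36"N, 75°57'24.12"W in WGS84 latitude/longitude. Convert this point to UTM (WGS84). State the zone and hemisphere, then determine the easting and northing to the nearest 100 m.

Zone 18N: E 421000 m, N 4673300 m

Longitude -75.9567° lies in the 6° band [-78°, -72°), giving zone 18; latitude is north of the equator, so 18N.
Zone 18 central meridian λ₀ = 6×18 − 183 = -75°; Δλ = -0.9567°.
Transverse Mercator on WGS84 with k₀ = 0.9996 gives E = 421026.069 m, N = 4673269.210 m.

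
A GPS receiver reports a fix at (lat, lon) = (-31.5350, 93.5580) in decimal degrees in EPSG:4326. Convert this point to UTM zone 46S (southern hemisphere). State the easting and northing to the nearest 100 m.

Zone 46 central meridian λ₀ = 6×46 − 183 = 93°; Δλ = +0.5580°.
Transverse Mercator on WGS84 with k₀ = 0.9996 gives E = 552970.724 m, N = 6510969.252 m.

E 553000 m, N 6511000 m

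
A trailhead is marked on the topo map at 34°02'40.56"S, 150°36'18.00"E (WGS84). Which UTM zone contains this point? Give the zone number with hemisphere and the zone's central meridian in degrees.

UTM zone = ⌊(λ + 180)/6⌋ + 1; 150.6050° ∈ [150°, 156°) → zone 56.
Hemisphere: S (φ < 0).
Central meridian λ₀ = 6×56 − 183 = 153°.

Zone 56S, central meridian 153°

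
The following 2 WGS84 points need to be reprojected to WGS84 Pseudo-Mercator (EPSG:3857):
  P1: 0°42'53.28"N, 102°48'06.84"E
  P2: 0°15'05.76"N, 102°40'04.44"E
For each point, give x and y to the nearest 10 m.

P1: x 11443860 m, y 79570 m; P2: x 11428940 m, y 28010 m

Web Mercator: x = R·λ, y = R·ln tan(π/4+φ/2), R = 6378137 m.
P1 (0.7148°, 102.8019°) → (11443855.161, 79573.236) m.
P2 (0.2516°, 102.6679°) → (11428938.349, 28008.074) m.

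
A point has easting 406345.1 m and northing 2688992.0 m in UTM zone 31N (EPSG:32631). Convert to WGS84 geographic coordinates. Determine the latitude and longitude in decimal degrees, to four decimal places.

Zone 31N: λ₀ = 3°, k₀ = 0.9996, false easting 500000 m.
Meridian distance M = (N − FN)/k₀ = 2690068.0 m.
Inverse transverse Mercator on WGS84 gives φ = 24.31120006°, λ = 2.07699984°.

lat 24.3112°, lon 2.0770°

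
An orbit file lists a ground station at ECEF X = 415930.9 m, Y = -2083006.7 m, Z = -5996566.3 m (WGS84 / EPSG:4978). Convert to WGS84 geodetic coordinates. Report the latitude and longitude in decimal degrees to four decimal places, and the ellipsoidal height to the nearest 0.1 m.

lat -70.6154°, lon -78.7078°, h 2534.6 m

λ = atan2(Y, X) = -78.70780066°; p = √(X²+Y²) = 2124127.0 m.
Bowring's method on WGS84 (a = 6378137 m, b = 6356752.314 m) gives φ = -70.61539980°, h = 2534.619 m.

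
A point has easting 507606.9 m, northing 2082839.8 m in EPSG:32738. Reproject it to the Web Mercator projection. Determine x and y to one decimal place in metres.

x 5033110.3 m, y -11525248.9 m

Unproject from UTM 38S (λ₀ = 45°) → φ = -71.35640042°, λ = 45.21319939°.
Web Mercator (R = 6378137 m): x = 5033110.333 m, y = -11525248.909 m.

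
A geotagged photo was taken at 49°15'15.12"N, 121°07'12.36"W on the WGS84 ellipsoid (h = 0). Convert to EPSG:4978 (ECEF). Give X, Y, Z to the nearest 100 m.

X -2155700 m, Y -3570800 m, Z 4809100 m

WGS84: a = 6378137 m, e² = 0.006694380; N(φ) = a/√(1−e²sin²φ) = 6390426.172 m.
X = (N+h)·cosφ·cosλ = -2155743.339 m; Y = (N+h)·cosφ·sinλ = -3570783.736 m; Z = (N(1−e²)+h)·sinφ = 4809058.238 m.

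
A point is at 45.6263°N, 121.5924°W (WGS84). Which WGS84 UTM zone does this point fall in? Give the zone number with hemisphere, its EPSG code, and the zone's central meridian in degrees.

UTM zone = ⌊(λ + 180)/6⌋ + 1; -121.5924° ∈ [-126°, -120°) → zone 10.
Hemisphere: N (φ ≥ 0).
Central meridian λ₀ = 6×10 − 183 = -123°.
EPSG code: 32610.

Zone 10N (EPSG:32610), central meridian -123°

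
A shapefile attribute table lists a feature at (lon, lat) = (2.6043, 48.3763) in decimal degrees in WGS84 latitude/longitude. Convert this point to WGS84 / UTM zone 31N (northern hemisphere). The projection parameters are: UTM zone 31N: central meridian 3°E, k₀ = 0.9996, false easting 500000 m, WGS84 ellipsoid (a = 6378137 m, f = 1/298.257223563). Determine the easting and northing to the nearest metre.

E 470698 m, N 5358201 m

Zone 31 central meridian λ₀ = 6×31 − 183 = 3°; Δλ = -0.3957°.
Transverse Mercator on WGS84 with k₀ = 0.9996 gives E = 470697.883 m, N = 5358201.421 m.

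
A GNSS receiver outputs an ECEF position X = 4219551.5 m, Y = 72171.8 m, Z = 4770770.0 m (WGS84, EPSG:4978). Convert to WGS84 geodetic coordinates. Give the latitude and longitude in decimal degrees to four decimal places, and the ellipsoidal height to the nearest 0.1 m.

lat 48.6952°, lon 0.9799°, h 3350.4 m

λ = atan2(Y, X) = 0.97989949°; p = √(X²+Y²) = 4220168.7 m.
Bowring's method on WGS84 (a = 6378137 m, b = 6356752.314 m) gives φ = 48.69519991°, h = 3350.415 m.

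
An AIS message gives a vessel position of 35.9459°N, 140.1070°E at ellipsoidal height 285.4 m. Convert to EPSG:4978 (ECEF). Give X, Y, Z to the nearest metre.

WGS84: a = 6378137 m, e² = 0.006694380; N(φ) = a/√(1−e²sin²φ) = 6385506.429 m.
X = (N+h)·cosφ·cosλ = -3966461.703 m; Y = (N+h)·cosφ·sinλ = 3315653.464 m; Z = (N(1−e²)+h)·sinφ = 3723501.135 m.

X -3966462 m, Y 3315653 m, Z 3723501 m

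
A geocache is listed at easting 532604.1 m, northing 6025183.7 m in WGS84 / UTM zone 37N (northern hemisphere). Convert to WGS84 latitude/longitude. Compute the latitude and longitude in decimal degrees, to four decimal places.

Zone 37N: λ₀ = 39°, k₀ = 0.9996, false easting 500000 m.
Meridian distance M = (N − FN)/k₀ = 6027594.7 m.
Inverse transverse Mercator on WGS84 gives φ = 54.37340002°, λ = 39.50190065°.

lat 54.3734°, lon 39.5019°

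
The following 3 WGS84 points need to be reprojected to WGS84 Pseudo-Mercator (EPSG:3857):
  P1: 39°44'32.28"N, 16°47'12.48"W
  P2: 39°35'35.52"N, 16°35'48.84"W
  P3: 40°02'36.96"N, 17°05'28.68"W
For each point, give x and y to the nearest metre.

Web Mercator: x = R·λ, y = R·ln tan(π/4+φ/2), R = 6378137 m.
P1 (39.7423°, -16.7868°) → (-1868698.028, 4828564.380) m.
P2 (39.5932°, -16.5969°) → (-1847558.457, 4807002.115) m.
P3 (40.0436°, -17.0913°) → (-1902594.813, 4872280.137) m.

P1: x -1868698 m, y 4828564 m; P2: x -1847558 m, y 4807002 m; P3: x -1902595 m, y 4872280 m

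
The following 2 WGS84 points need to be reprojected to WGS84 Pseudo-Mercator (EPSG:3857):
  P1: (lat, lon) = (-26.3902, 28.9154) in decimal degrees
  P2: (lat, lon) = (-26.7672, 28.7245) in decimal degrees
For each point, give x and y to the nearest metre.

Web Mercator: x = R·λ, y = R·ln tan(π/4+φ/2), R = 6378137 m.
P1 (-26.3902°, 28.9154°) → (3218847.604, -3047489.700) m.
P2 (-26.7672°, 28.7245°) → (3197596.713, -3094416.451) m.

P1: x 3218848 m, y -3047490 m; P2: x 3197597 m, y -3094416 m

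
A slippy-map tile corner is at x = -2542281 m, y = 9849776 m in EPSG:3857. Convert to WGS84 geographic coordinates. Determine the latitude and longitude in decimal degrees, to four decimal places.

lat 65.9009°, lon -22.8377°

R = 6378137 m. λ = x/R = -22.83769879°.
φ = 2·arctan(exp(y/R)) − 90° = 2·arctan(4.68471) − 90° = 65.90090068°.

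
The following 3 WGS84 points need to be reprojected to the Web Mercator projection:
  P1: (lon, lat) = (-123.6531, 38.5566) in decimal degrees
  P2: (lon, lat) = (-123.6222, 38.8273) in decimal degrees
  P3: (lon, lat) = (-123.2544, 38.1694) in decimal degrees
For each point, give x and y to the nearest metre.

P1: x -13765000 m, y 4658356 m; P2: x -13761560 m, y 4696964 m; P3: x -13720617 m, y 4603384 m

Web Mercator: x = R·λ, y = R·ln tan(π/4+φ/2), R = 6378137 m.
P1 (38.5566°, -123.6531°) → (-13765000.127, 4658355.881) m.
P2 (38.8273°, -123.6222°) → (-13761560.355, 4696963.883) m.
P3 (38.1694°, -123.2544°) → (-13720617.046, 4603384.068) m.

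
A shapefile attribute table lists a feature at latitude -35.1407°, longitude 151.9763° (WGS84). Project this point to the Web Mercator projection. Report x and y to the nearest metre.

x 16917924 m, y -4183018 m

Web Mercator is spherical with R = a = 6378137 m.
x = R·λ = 6378137 × 2.652486820 = 16917924.329 m.
y = R·ln tan(π/4 + φ/2) = 6378137 × -0.655836993 = -4183018.189 m.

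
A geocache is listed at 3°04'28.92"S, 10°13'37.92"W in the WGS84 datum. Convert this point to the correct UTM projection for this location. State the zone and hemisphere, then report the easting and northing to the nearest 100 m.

Zone 29S: E 363600 m, N 9660100 m

Longitude -10.2272° lies in the 6° band [-12°, -6°), giving zone 29; latitude is south of the equator, so 29S.
Zone 29 central meridian λ₀ = 6×29 − 183 = -9°; Δλ = -1.2272°.
Transverse Mercator on WGS84 with k₀ = 0.9996 gives E = 363628.195 m, N = 9660071.649 m.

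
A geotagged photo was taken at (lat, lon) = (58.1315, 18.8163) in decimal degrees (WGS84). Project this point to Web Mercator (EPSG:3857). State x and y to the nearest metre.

x 2094621 m, y 7994992 m

Web Mercator is spherical with R = a = 6378137 m.
x = R·λ = 6378137 × 0.328406388 = 2094620.935 m.
y = R·ln tan(π/4 + φ/2) = 6378137 × 1.253499644 = 7994992.459 m.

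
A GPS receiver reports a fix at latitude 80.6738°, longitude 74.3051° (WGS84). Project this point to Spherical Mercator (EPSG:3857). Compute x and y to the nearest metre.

Web Mercator is spherical with R = a = 6378137 m.
x = R·λ = 6378137 × 1.296868646 = 8271605.895 m.
y = R·ln tan(π/4 + φ/2) = 6378137 × 2.506335165 = 15985749.052 m.

x 8271606 m, y 15985749 m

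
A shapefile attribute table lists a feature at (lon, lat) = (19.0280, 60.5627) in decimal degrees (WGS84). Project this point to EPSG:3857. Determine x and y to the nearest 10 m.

Web Mercator is spherical with R = a = 6378137 m.
x = R·λ = 6378137 × 0.332101250 = 2118187.271 m.
y = R·ln tan(π/4 + φ/2) = 6378137 × 1.336769133 = 8526096.665 m.

x 2118190 m, y 8526100 m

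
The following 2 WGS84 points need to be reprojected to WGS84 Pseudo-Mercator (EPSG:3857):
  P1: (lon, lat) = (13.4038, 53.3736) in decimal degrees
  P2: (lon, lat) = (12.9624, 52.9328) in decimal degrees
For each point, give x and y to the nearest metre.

P1: x 1492104 m, y 7052405 m; P2: x 1442968 m, y 6970577 m

Web Mercator: x = R·λ, y = R·ln tan(π/4+φ/2), R = 6378137 m.
P1 (53.3736°, 13.4038°) → (1492104.191, 7052405.029) m.
P2 (52.9328°, 12.9624°) → (1442967.767, 6970577.400) m.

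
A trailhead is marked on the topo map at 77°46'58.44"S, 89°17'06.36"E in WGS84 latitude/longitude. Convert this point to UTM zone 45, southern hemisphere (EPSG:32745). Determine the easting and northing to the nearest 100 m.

Zone 45 central meridian λ₀ = 6×45 − 183 = 87°; Δλ = +2.2851°.
Transverse Mercator on WGS84 with k₀ = 0.9996 gives E = 553968.505 m, N = 1364806.720 m.

E 554000 m, N 1364800 m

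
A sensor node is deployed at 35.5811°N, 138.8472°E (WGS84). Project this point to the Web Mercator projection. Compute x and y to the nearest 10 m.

x 15456400 m, y 4243130 m

Web Mercator is spherical with R = a = 6378137 m.
x = R·λ = 6378137 × 2.423340797 = 15456399.602 m.
y = R·ln tan(π/4 + φ/2) = 6378137 × 0.665262194 = 4243133.416 m.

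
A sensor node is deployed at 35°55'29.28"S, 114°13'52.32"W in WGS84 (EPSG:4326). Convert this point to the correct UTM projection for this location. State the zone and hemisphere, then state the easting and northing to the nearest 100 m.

Longitude -114.2312° lies in the 6° band [-120°, -114°), giving zone 11; latitude is south of the equator, so 11S.
Zone 11 central meridian λ₀ = 6×11 − 183 = -117°; Δλ = +2.7688°.
Transverse Mercator on WGS84 with k₀ = 0.9996 gives E = 749812.607 m, N = 6020849.173 m.

Zone 11S: E 749800 m, N 6020800 m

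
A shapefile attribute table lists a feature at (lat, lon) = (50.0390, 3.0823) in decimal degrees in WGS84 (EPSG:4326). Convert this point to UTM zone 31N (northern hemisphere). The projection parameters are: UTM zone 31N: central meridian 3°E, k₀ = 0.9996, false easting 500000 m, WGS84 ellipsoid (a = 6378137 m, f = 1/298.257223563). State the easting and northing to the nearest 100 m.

Zone 31 central meridian λ₀ = 6×31 − 183 = 3°; Δλ = +0.0823°.
Transverse Mercator on WGS84 with k₀ = 0.9996 gives E = 505893.427 m, N = 5542970.160 m.

E 505900 m, N 5543000 m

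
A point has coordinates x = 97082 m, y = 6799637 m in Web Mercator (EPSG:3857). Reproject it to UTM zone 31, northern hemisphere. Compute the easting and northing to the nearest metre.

Web Mercator inverse (R = 6378137 m) → φ = 51.99729848°, λ = 0.87210244°.
UTM 31N forward: E = 353917.976 m, N = 5762875.700 m.

E 353918 m, N 5762876 m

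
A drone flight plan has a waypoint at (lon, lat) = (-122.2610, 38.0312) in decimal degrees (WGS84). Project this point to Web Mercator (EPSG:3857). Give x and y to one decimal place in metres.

x -13610032.3 m, y 4583834.3 m

Web Mercator is spherical with R = a = 6378137 m.
x = R·λ = 6378137 × -2.133856997 = -13610032.264 m.
y = R·ln tan(π/4 + φ/2) = 6378137 × 0.718679179 = 4583834.265 m.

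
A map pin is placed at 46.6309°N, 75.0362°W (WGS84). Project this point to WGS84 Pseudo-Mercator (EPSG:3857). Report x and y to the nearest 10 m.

Web Mercator is spherical with R = a = 6378137 m.
x = R·λ = 6378137 × -1.309628748 = -8352991.575 m.
y = R·ln tan(π/4 + φ/2) = 6378137 × 0.922218242 = 5882034.289 m.

x -8352990 m, y 5882030 m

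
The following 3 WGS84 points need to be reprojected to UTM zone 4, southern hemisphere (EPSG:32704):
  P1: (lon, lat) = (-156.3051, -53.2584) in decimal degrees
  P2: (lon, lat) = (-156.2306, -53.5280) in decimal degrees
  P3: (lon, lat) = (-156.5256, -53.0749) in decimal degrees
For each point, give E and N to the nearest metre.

UTM zone 4S: λ₀ = -159°, k₀ = 0.9996.
P1 (-53.2584°, -156.3051°) → (679755.311, 4095595.321) m.
P2 (-53.5280°, -156.2306°) → (683559.266, 4065422.672) m.
P3 (-53.0749°, -156.5256°) → (665756.085, 4116535.349) m.

P1: E 679755 m, N 4095595 m; P2: E 683559 m, N 4065423 m; P3: E 665756 m, N 4116535 m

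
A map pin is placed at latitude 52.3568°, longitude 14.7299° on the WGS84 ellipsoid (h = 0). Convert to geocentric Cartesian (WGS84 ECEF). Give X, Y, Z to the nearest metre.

WGS84: a = 6378137 m, e² = 0.006694380; N(φ) = a/√(1−e²sin²φ) = 6391564.873 m.
X = (N+h)·cosφ·cosλ = 3775308.404 m; Y = (N+h)·cosφ·sinλ = 992539.661 m; Z = (N(1−e²)+h)·sinφ = 5027148.398 m.

X 3775308 m, Y 992540 m, Z 5027148 m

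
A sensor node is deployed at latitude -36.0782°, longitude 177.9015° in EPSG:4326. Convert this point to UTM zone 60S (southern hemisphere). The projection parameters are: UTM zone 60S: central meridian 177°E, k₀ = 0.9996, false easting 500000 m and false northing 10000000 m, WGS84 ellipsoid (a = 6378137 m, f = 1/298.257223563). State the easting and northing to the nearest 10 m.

E 581170 m, N 6007000 m

Zone 60 central meridian λ₀ = 6×60 − 183 = 177°; Δλ = +0.9015°.
Transverse Mercator on WGS84 with k₀ = 0.9996 gives E = 581170.796 m, N = 6007001.898 m.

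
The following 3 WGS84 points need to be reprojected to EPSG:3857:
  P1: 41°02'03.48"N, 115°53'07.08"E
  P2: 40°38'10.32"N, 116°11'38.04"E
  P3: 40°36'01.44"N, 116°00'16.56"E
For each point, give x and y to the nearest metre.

Web Mercator: x = R·λ, y = R·ln tan(π/4+φ/2), R = 6378137 m.
P1 (41.0343°, 115.8853°) → (12900292.586, 5017402.223) m.
P2 (40.6362°, 116.1939°) → (12934645.781, 4958828.437) m.
P3 (40.6004°, 116.0046°) → (12913573.002, 4953578.232) m.

P1: x 12900293 m, y 5017402 m; P2: x 12934646 m, y 4958828 m; P3: x 12913573 m, y 4953578 m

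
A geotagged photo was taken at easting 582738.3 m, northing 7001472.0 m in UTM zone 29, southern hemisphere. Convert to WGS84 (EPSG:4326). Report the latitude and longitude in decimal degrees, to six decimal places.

lat -27.106700°, lon -8.165300°

Zone 29S: λ₀ = -9°, k₀ = 0.9996, false easting 500000 m, false northing 10000000 m.
Meridian distance M = (N − FN)/k₀ = -2999727.9 m.
Inverse transverse Mercator on WGS84 gives φ = -27.10670036°, λ = -8.16530036°.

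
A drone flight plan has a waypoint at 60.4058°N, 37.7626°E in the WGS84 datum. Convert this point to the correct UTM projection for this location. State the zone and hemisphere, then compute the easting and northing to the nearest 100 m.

Longitude 37.7626° lies in the 6° band [36°, 42°), giving zone 37; latitude is north of the equator, so 37N.
Zone 37 central meridian λ₀ = 6×37 − 183 = 39°; Δλ = -1.2374°.
Transverse Mercator on WGS84 with k₀ = 0.9996 gives E = 431830.415 m, N = 6697245.733 m.

Zone 37N: E 431800 m, N 6697200 m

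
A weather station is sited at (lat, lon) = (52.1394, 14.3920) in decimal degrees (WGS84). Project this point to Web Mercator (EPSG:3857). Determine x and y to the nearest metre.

x 1602110 m, y 6825370 m

Web Mercator is spherical with R = a = 6378137 m.
x = R·λ = 6378137 × 0.251187786 = 1602110.111 m.
y = R·ln tan(π/4 + φ/2) = 6378137 × 1.070119710 = 6825370.115 m.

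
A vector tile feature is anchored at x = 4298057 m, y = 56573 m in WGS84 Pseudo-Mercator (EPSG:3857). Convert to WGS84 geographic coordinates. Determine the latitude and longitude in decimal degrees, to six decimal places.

R = 6378137 m. λ = x/R = 38.61010295°.
φ = 2·arctan(exp(y/R)) − 90° = 2·arctan(1.00891) − 90° = 0.50819724°.

lat 0.508197°, lon 38.610103°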